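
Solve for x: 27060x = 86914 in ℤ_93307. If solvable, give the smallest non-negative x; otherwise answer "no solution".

77097

First find gcd(27060, 93307):
93307 = 3*27060 + 12127
27060 = 2*12127 + 2806
12127 = 4*2806 + 903
2806 = 3*903 + 97
903 = 9*97 + 30
97 = 3*30 + 7
30 = 4*7 + 2
7 = 3*2 + 1
2 = 2*1 + 0
gcd = 1, so a unique solution mod 93307 exists.
Back-substitute for the Bézout coefficients:
1 = 7 − 3·2
1 = −3·30 + 13·7
1 = 13·97 − 42·30
1 = −42·903 + 391·97
1 = 391·2806 − 1215·903
1 = −1215·12127 + 5251·2806
1 = 5251·27060 − 11717·12127
1 = −11717·93307 + 40402·27060
So 27060·(40402) ≡ 1 (mod 93307), giving 27060⁻¹ ≡ 40402.
x ≡ 27060⁻¹·86914 ≡ 40402·86914 ≡ 77097 (mod 93307).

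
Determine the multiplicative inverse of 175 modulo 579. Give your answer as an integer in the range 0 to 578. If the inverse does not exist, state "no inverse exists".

gcd(579, 175) by repeated division:
579 = 3*175 + 54
175 = 3*54 + 13
54 = 4*13 + 2
13 = 6*2 + 1
2 = 2*1 + 0
The gcd is 1. Working backward:
1 = 13 − 6·2
1 = −6·54 + 25·13
1 = 25·175 − 81·54
1 = −81·579 + 268·175
So 175·268 ≡ 1 (mod 579).

268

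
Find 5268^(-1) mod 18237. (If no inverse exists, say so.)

no inverse exists

Euclidean algorithm on 18237, 5268:
18237 = 3*5268 + 2433
5268 = 2*2433 + 402
2433 = 6*402 + 21
402 = 19*21 + 3
21 = 7*3 + 0
The gcd is 3, not 1, hence no inverse exists.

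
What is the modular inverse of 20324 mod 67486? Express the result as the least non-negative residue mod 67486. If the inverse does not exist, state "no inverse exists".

Compute gcd(20324, 67486):
67486 = 3×20324 + 6514
20324 = 3×6514 + 782
6514 = 8×782 + 258
782 = 3×258 + 8
258 = 32×8 + 2
8 = 4×2 + 0
Since gcd = 2 > 1, 20324 is not a unit mod 67486.

no inverse exists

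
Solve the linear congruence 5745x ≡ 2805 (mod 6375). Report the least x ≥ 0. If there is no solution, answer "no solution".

289

First find gcd(5745, 6375):
6375 = 1·5745 + 630
5745 = 9·630 + 75
630 = 8·75 + 30
75 = 2·30 + 15
30 = 2·15 + 0
gcd = 15 and 15 | 2805, so solutions exist. Divide through by 15: 383x ≡ 187 (mod 425).
Now find 383⁻¹ mod 425:
425 = 1×383 + 42
383 = 9×42 + 5
42 = 8×5 + 2
5 = 2×2 + 1
2 = 2×1 + 0
Back-substitute:
1 = 5 − 2·2
1 = −2·42 + 17·5
1 = 17·383 − 155·42
1 = −155·425 + 172·383
So 383⁻¹ ≡ 172 (mod 425).
Then x ≡ 172·187 ≡ 289 (mod 425); the smallest non-negative solution is x = 289.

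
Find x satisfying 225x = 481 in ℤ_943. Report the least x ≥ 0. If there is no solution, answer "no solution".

First find gcd(225, 943):
943 = 4·225 + 43
225 = 5·43 + 10
43 = 4·10 + 3
10 = 3·3 + 1
3 = 3·1 + 0
gcd = 1, so a unique solution mod 943 exists.
Back-substitute for the Bézout coefficients:
1 = 10 − 3·3
1 = −3·43 + 13·10
1 = 13·225 − 68·43
1 = −68·943 + 285·225
So 225·(285) ≡ 1 (mod 943), giving 225⁻¹ ≡ 285.
x ≡ 225⁻¹·481 ≡ 285·481 ≡ 350 (mod 943).

350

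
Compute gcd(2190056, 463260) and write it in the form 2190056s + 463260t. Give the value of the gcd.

Euclidean algorithm:
2190056 = 4*463260 + 337016
463260 = 1*337016 + 126244
337016 = 2*126244 + 84528
126244 = 1*84528 + 41716
84528 = 2*41716 + 1096
41716 = 38*1096 + 68
1096 = 16*68 + 8
68 = 8*8 + 4
8 = 2*4 + 0
gcd(2190056, 463260) = 4.
Back-substituting:
4 = 68 − 8·8
4 = −8·1096 + 129·68
4 = 129·41716 − 4910·1096
4 = −4910·84528 + 9949·41716
4 = 9949·126244 − 14859·84528
4 = −14859·337016 + 39667·126244
4 = 39667·463260 − 54526·337016
4 = −54526·2190056 + 257771·463260
So 4 = (-54526)·2190056 + (257771)·463260.

4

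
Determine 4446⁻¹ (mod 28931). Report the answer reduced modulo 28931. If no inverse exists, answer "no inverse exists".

21246

gcd(28931, 4446) by repeated division:
28931 = 6×4446 + 2255
4446 = 1×2255 + 2191
2255 = 1×2191 + 64
2191 = 34×64 + 15
64 = 4×15 + 4
15 = 3×4 + 3
4 = 1×3 + 1
3 = 3×1 + 0
gcd = 1, so the inverse exists. Back-substitute:
1 = 4 − 3
1 = −15 + 4·4
1 = 4·64 − 17·15
1 = −17·2191 + 582·64
1 = 582·2255 − 599·2191
1 = −599·4446 + 1181·2255
1 = 1181·28931 − 7685·4446
So 4446·(-7685) ≡ 1 (mod 28931), and -7685 ≡ 21246 (mod 28931).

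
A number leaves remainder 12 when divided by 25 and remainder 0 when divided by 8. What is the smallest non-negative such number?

112

Write x = 12 + 25·k. Then 25·k ≡ 0 − 12 ≡ 4 (mod 8).
Need 25⁻¹ mod 8. Extended Euclid on (8, 1):
8 = 8×1 + 0
25⁻¹ ≡ 1 (mod 8), so k ≡ 1·4 ≡ 4 (mod 8).
x = 12 + 25·4 = 112.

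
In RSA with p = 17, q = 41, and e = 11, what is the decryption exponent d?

291

φ(n) = (p−1)(q−1) = 16·40 = 640.
Need d with 11·d ≡ 1 (mod 640). Apply the extended Euclidean algorithm:
640 = 58×11 + 2
11 = 5×2 + 1
2 = 2×1 + 0
Back-substitute:
1 = 11 − 5·2
1 = −5·640 + 291·11
So 11·291 ≡ 1 (mod 640), hence d = 291.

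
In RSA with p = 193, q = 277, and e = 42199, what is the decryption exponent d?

31207

φ(n) = (p−1)(q−1) = 192·276 = 52992.
Need d with 42199·d ≡ 1 (mod 52992). Apply the extended Euclidean algorithm:
52992 = 1·42199 + 10793
42199 = 3·10793 + 9820
10793 = 1·9820 + 973
9820 = 10·973 + 90
973 = 10·90 + 73
90 = 1·73 + 17
73 = 4·17 + 5
17 = 3·5 + 2
5 = 2·2 + 1
2 = 2·1 + 0
Back-substitute:
1 = 5 − 2·2
1 = −2·17 + 7·5
1 = 7·73 − 30·17
1 = −30·90 + 37·73
1 = 37·973 − 400·90
1 = −400·9820 + 4037·973
1 = 4037·10793 − 4437·9820
1 = −4437·42199 + 17348·10793
1 = 17348·52992 − 21785·42199
So 42199·(-21785) ≡ 1 (mod 52992), hence d ≡ -21785 ≡ 31207 (mod 52992).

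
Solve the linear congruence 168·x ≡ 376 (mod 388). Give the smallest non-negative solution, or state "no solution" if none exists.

90

First find gcd(168, 388):
388 = 2·168 + 52
168 = 3·52 + 12
52 = 4·12 + 4
12 = 3·4 + 0
gcd = 4 and 4 | 376, so solutions exist. Divide through by 4: 42x ≡ 94 (mod 97).
Now find 42⁻¹ mod 97:
97 = 2·42 + 13
42 = 3·13 + 3
13 = 4·3 + 1
3 = 3·1 + 0
Back-substitute:
1 = 13 − 4·3
1 = −4·42 + 13·13
1 = 13·97 − 30·42
So 42·(-30) ≡ 1 (mod 97), i.e. 42⁻¹ ≡ 67.
Then x ≡ 67·94 ≡ 90 (mod 97); the smallest non-negative solution is x = 90.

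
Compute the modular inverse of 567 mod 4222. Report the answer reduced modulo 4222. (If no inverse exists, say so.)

1869

Extended Euclidean algorithm:
4222 = 7*567 + 253
567 = 2*253 + 61
253 = 4*61 + 9
61 = 6*9 + 7
9 = 1*7 + 2
7 = 3*2 + 1
2 = 2*1 + 0
The gcd is 1. Working backward:
1 = 7 − 3·2
1 = −3·9 + 4·7
1 = 4·61 − 27·9
1 = −27·253 + 112·61
1 = 112·567 − 251·253
1 = −251·4222 + 1869·567
So 567·1869 ≡ 1 (mod 4222).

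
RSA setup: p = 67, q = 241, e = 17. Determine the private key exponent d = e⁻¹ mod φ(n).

φ(n) = (p−1)(q−1) = 66·240 = 15840.
Need d with 17·d ≡ 1 (mod 15840). Apply the extended Euclidean algorithm:
15840 = 931×17 + 13
17 = 1×13 + 4
13 = 3×4 + 1
4 = 4×1 + 0
Back-substitute:
1 = 13 − 3·4
1 = −3·17 + 4·13
1 = 4·15840 − 3727·17
So 17·(-3727) ≡ 1 (mod 15840), hence d ≡ -3727 ≡ 12113 (mod 15840).

12113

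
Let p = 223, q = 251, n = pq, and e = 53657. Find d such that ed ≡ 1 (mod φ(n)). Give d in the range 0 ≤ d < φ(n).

φ(n) = (p−1)(q−1) = 222·250 = 55500.
Need d with 53657·d ≡ 1 (mod 55500). Apply the extended Euclidean algorithm:
55500 = 1×53657 + 1843
53657 = 29×1843 + 210
1843 = 8×210 + 163
210 = 1×163 + 47
163 = 3×47 + 22
47 = 2×22 + 3
22 = 7×3 + 1
3 = 3×1 + 0
Back-substitute:
1 = 22 − 7·3
1 = −7·47 + 15·22
1 = 15·163 − 52·47
1 = −52·210 + 67·163
1 = 67·1843 − 588·210
1 = −588·53657 + 17119·1843
1 = 17119·55500 − 17707·53657
So 53657·(-17707) ≡ 1 (mod 55500), hence d ≡ -17707 ≡ 37793 (mod 55500).

37793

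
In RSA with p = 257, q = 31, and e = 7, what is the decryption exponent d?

φ(n) = (p−1)(q−1) = 256·30 = 7680.
Need d with 7·d ≡ 1 (mod 7680). Apply the extended Euclidean algorithm:
7680 = 1097·7 + 1
7 = 7·1 + 0
Back-substitute:
1 = 7680 − 1097·7
So 7·(-1097) ≡ 1 (mod 7680), hence d ≡ -1097 ≡ 6583 (mod 7680).

6583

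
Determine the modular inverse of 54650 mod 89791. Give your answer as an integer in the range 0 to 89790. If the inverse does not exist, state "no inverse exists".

78929

Apply the Euclidean algorithm to 89791 and 54650:
89791 = 1·54650 + 35141
54650 = 1·35141 + 19509
35141 = 1·19509 + 15632
19509 = 1·15632 + 3877
15632 = 4·3877 + 124
3877 = 31·124 + 33
124 = 3·33 + 25
33 = 1·25 + 8
25 = 3·8 + 1
8 = 8·1 + 0
The gcd is 1. Working backward:
1 = 25 − 3·8
1 = −3·33 + 4·25
1 = 4·124 − 15·33
1 = −15·3877 + 469·124
1 = 469·15632 − 1891·3877
1 = −1891·19509 + 2360·15632
1 = 2360·35141 − 4251·19509
1 = −4251·54650 + 6611·35141
1 = 6611·89791 − 10862·54650
Hence 54650⁻¹ ≡ -10862 ≡ 78929 (mod 89791).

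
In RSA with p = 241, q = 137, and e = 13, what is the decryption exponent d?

φ(n) = (p−1)(q−1) = 240·136 = 32640.
Need d with 13·d ≡ 1 (mod 32640). Apply the extended Euclidean algorithm:
32640 = 2510*13 + 10
13 = 1*10 + 3
10 = 3*3 + 1
3 = 3*1 + 0
Back-substitute:
1 = 10 − 3·3
1 = −3·13 + 4·10
1 = 4·32640 − 10043·13
So 13·(-10043) ≡ 1 (mod 32640), hence d ≡ -10043 ≡ 22597 (mod 32640).

22597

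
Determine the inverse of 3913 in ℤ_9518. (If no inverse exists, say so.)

7161

Apply the Euclidean algorithm to 9518 and 3913:
9518 = 2×3913 + 1692
3913 = 2×1692 + 529
1692 = 3×529 + 105
529 = 5×105 + 4
105 = 26×4 + 1
4 = 4×1 + 0
The gcd is 1. Working backward:
1 = 105 − 26·4
1 = −26·529 + 131·105
1 = 131·1692 − 419·529
1 = −419·3913 + 969·1692
1 = 969·9518 − 2357·3913
Hence 3913⁻¹ ≡ -2357 ≡ 7161 (mod 9518).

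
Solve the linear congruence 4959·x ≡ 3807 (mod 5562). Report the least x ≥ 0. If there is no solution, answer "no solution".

501

First find gcd(4959, 5562):
5562 = 1·4959 + 603
4959 = 8·603 + 135
603 = 4·135 + 63
135 = 2·63 + 9
63 = 7·9 + 0
gcd = 9 and 9 | 3807, so solutions exist. Divide through by 9: 551x ≡ 423 (mod 618).
Now find 551⁻¹ mod 618:
618 = 1·551 + 67
551 = 8·67 + 15
67 = 4·15 + 7
15 = 2·7 + 1
7 = 7·1 + 0
Back-substitute:
1 = 15 − 2·7
1 = −2·67 + 9·15
1 = 9·551 − 74·67
1 = −74·618 + 83·551
So 551⁻¹ ≡ 83 (mod 618).
Then x ≡ 83·423 ≡ 501 (mod 618); the smallest non-negative solution is x = 501.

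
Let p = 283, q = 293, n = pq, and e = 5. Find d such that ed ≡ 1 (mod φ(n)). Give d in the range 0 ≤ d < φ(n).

16469

φ(n) = (p−1)(q−1) = 282·292 = 82344.
Need d with 5·d ≡ 1 (mod 82344). Apply the extended Euclidean algorithm:
82344 = 16468*5 + 4
5 = 1*4 + 1
4 = 4*1 + 0
Back-substitute:
1 = 5 − 4
1 = −82344 + 16469·5
So 5·16469 ≡ 1 (mod 82344), hence d = 16469.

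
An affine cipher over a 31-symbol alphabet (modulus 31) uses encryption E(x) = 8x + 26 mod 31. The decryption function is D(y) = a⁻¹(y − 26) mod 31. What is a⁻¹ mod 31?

4

gcd(31, 8) by repeated division:
31 = 3×8 + 7
8 = 1×7 + 1
7 = 7×1 + 0
Since gcd(8, 31) = 1, back-substitute to write 1 as a combination:
1 = 8 − 7
1 = −31 + 4·8
So 8·4 ≡ 1 (mod 31).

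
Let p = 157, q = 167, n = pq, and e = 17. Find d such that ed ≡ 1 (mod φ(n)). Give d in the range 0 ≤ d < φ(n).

15233

φ(n) = (p−1)(q−1) = 156·166 = 25896.
Need d with 17·d ≡ 1 (mod 25896). Apply the extended Euclidean algorithm:
25896 = 1523×17 + 5
17 = 3×5 + 2
5 = 2×2 + 1
2 = 2×1 + 0
Back-substitute:
1 = 5 − 2·2
1 = −2·17 + 7·5
1 = 7·25896 − 10663·17
So 17·(-10663) ≡ 1 (mod 25896), hence d ≡ -10663 ≡ 15233 (mod 25896).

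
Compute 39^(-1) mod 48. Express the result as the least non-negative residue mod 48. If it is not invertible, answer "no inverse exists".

Euclidean algorithm on 48, 39:
48 = 1*39 + 9
39 = 4*9 + 3
9 = 3*3 + 0
Since gcd = 3 > 1, 39 is not a unit mod 48.

no inverse exists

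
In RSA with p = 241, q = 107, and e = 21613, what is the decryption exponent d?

14917

φ(n) = (p−1)(q−1) = 240·106 = 25440.
Need d with 21613·d ≡ 1 (mod 25440). Apply the extended Euclidean algorithm:
25440 = 1×21613 + 3827
21613 = 5×3827 + 2478
3827 = 1×2478 + 1349
2478 = 1×1349 + 1129
1349 = 1×1129 + 220
1129 = 5×220 + 29
220 = 7×29 + 17
29 = 1×17 + 12
17 = 1×12 + 5
12 = 2×5 + 2
5 = 2×2 + 1
2 = 2×1 + 0
Back-substitute:
1 = 5 − 2·2
1 = −2·12 + 5·5
1 = 5·17 − 7·12
1 = −7·29 + 12·17
1 = 12·220 − 91·29
1 = −91·1129 + 467·220
1 = 467·1349 − 558·1129
1 = −558·2478 + 1025·1349
1 = 1025·3827 − 1583·2478
1 = −1583·21613 + 8940·3827
1 = 8940·25440 − 10523·21613
So 21613·(-10523) ≡ 1 (mod 25440), hence d ≡ -10523 ≡ 14917 (mod 25440).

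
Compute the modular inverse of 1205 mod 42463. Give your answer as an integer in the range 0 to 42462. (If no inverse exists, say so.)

18430

Extended Euclidean algorithm:
42463 = 35×1205 + 288
1205 = 4×288 + 53
288 = 5×53 + 23
53 = 2×23 + 7
23 = 3×7 + 2
7 = 3×2 + 1
2 = 2×1 + 0
The gcd is 1. Working backward:
1 = 7 − 3·2
1 = −3·23 + 10·7
1 = 10·53 − 23·23
1 = −23·288 + 125·53
1 = 125·1205 − 523·288
1 = −523·42463 + 18430·1205
So 1205·18430 ≡ 1 (mod 42463).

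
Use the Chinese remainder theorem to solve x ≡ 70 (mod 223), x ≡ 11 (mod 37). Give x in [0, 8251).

Write x = 70 + 223·k. Then 223·k ≡ 11 − 70 ≡ 15 (mod 37).
Need 223⁻¹ mod 37. Extended Euclid on (37, 1):
37 = 37·1 + 0
223⁻¹ ≡ 1 (mod 37), so k ≡ 1·15 ≡ 15 (mod 37).
x = 70 + 223·15 = 3415.

3415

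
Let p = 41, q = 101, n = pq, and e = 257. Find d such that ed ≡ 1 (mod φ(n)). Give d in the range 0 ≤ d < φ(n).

3393

φ(n) = (p−1)(q−1) = 40·100 = 4000.
Need d with 257·d ≡ 1 (mod 4000). Apply the extended Euclidean algorithm:
4000 = 15·257 + 145
257 = 1·145 + 112
145 = 1·112 + 33
112 = 3·33 + 13
33 = 2·13 + 7
13 = 1·7 + 6
7 = 1·6 + 1
6 = 6·1 + 0
Back-substitute:
1 = 7 − 6
1 = −13 + 2·7
1 = 2·33 − 5·13
1 = −5·112 + 17·33
1 = 17·145 − 22·112
1 = −22·257 + 39·145
1 = 39·4000 − 607·257
So 257·(-607) ≡ 1 (mod 4000), hence d ≡ -607 ≡ 3393 (mod 4000).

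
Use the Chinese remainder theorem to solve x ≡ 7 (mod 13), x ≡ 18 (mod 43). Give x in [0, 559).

Write x = 7 + 13·k. Then 13·k ≡ 18 − 7 ≡ 11 (mod 43).
Need 13⁻¹ mod 43. Extended Euclid on (43, 13):
43 = 3*13 + 4
13 = 3*4 + 1
4 = 4*1 + 0
Back-substitute:
1 = 13 − 3·4
1 = −3·43 + 10·13
13⁻¹ ≡ 10 (mod 43), so k ≡ 10·11 ≡ 24 (mod 43).
x = 7 + 13·24 = 319.

319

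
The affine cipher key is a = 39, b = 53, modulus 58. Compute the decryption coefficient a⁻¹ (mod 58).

3

gcd(58, 39) by repeated division:
58 = 1*39 + 19
39 = 2*19 + 1
19 = 19*1 + 0
gcd = 1, so the inverse exists. Back-substitute:
1 = 39 − 2·19
1 = −2·58 + 3·39
So 39·3 ≡ 1 (mod 58).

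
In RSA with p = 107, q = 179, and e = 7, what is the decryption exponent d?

φ(n) = (p−1)(q−1) = 106·178 = 18868.
Need d with 7·d ≡ 1 (mod 18868). Apply the extended Euclidean algorithm:
18868 = 2695·7 + 3
7 = 2·3 + 1
3 = 3·1 + 0
Back-substitute:
1 = 7 − 2·3
1 = −2·18868 + 5391·7
So 7·5391 ≡ 1 (mod 18868), hence d = 5391.

5391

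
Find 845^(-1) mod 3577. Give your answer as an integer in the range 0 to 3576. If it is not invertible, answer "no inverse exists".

Apply the Euclidean algorithm to 3577 and 845:
3577 = 4×845 + 197
845 = 4×197 + 57
197 = 3×57 + 26
57 = 2×26 + 5
26 = 5×5 + 1
5 = 5×1 + 0
gcd = 1, so the inverse exists. Back-substitute:
1 = 26 − 5·5
1 = −5·57 + 11·26
1 = 11·197 − 38·57
1 = −38·845 + 163·197
1 = 163·3577 − 690·845
Thus 845·(-690) ≡ 1 (mod 3577); reducing, -690 mod 3577 = 2887.

2887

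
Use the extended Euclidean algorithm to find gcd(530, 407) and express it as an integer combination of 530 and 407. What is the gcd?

Euclidean algorithm:
530 = 1×407 + 123
407 = 3×123 + 38
123 = 3×38 + 9
38 = 4×9 + 2
9 = 4×2 + 1
2 = 2×1 + 0
gcd(530, 407) = 1.
Back-substituting:
1 = 9 − 4·2
1 = −4·38 + 17·9
1 = 17·123 − 55·38
1 = −55·407 + 182·123
1 = 182·530 − 237·407
So 1 = (182)·530 + (-237)·407.

1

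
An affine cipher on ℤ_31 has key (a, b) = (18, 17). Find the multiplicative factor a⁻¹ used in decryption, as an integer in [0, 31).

19

Extended Euclidean algorithm:
31 = 1×18 + 13
18 = 1×13 + 5
13 = 2×5 + 3
5 = 1×3 + 2
3 = 1×2 + 1
2 = 2×1 + 0
The gcd is 1. Working backward:
1 = 3 − 2
1 = −5 + 2·3
1 = 2·13 − 5·5
1 = −5·18 + 7·13
1 = 7·31 − 12·18
So 18·(-12) ≡ 1 (mod 31), and -12 ≡ 19 (mod 31).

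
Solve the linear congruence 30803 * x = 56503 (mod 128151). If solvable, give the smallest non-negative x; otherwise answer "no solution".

49772

First find gcd(30803, 128151):
128151 = 4*30803 + 4939
30803 = 6*4939 + 1169
4939 = 4*1169 + 263
1169 = 4*263 + 117
263 = 2*117 + 29
117 = 4*29 + 1
29 = 29*1 + 0
gcd = 1, so a unique solution mod 128151 exists.
Back-substitute for the Bézout coefficients:
1 = 117 − 4·29
1 = −4·263 + 9·117
1 = 9·1169 − 40·263
1 = −40·4939 + 169·1169
1 = 169·30803 − 1054·4939
1 = −1054·128151 + 4385·30803
So 30803·(4385) ≡ 1 (mod 128151), giving 30803⁻¹ ≡ 4385.
x ≡ 30803⁻¹·56503 ≡ 4385·56503 ≡ 49772 (mod 128151).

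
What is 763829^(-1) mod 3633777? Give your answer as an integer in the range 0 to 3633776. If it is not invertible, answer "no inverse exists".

2376575

Run Euclid on (3633777, 763829):
3633777 = 4×763829 + 578461
763829 = 1×578461 + 185368
578461 = 3×185368 + 22357
185368 = 8×22357 + 6512
22357 = 3×6512 + 2821
6512 = 2×2821 + 870
2821 = 3×870 + 211
870 = 4×211 + 26
211 = 8×26 + 3
26 = 8×3 + 2
3 = 1×2 + 1
2 = 2×1 + 0
The gcd is 1. Working backward:
1 = 3 − 2
1 = −26 + 9·3
1 = 9·211 − 73·26
1 = −73·870 + 301·211
1 = 301·2821 − 976·870
1 = −976·6512 + 2253·2821
1 = 2253·22357 − 7735·6512
1 = −7735·185368 + 64133·22357
1 = 64133·578461 − 200134·185368
1 = −200134·763829 + 264267·578461
1 = 264267·3633777 − 1257202·763829
Thus 763829·(-1257202) ≡ 1 (mod 3633777); reducing, -1257202 mod 3633777 = 2376575.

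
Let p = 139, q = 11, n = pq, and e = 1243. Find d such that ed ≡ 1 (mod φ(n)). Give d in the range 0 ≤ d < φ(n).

φ(n) = (p−1)(q−1) = 138·10 = 1380.
Need d with 1243·d ≡ 1 (mod 1380). Apply the extended Euclidean algorithm:
1380 = 1×1243 + 137
1243 = 9×137 + 10
137 = 13×10 + 7
10 = 1×7 + 3
7 = 2×3 + 1
3 = 3×1 + 0
Back-substitute:
1 = 7 − 2·3
1 = −2·10 + 3·7
1 = 3·137 − 41·10
1 = −41·1243 + 372·137
1 = 372·1380 − 413·1243
So 1243·(-413) ≡ 1 (mod 1380), hence d ≡ -413 ≡ 967 (mod 1380).

967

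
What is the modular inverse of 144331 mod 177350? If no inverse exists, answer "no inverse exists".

gcd(177350, 144331) by repeated division:
177350 = 1*144331 + 33019
144331 = 4*33019 + 12255
33019 = 2*12255 + 8509
12255 = 1*8509 + 3746
8509 = 2*3746 + 1017
3746 = 3*1017 + 695
1017 = 1*695 + 322
695 = 2*322 + 51
322 = 6*51 + 16
51 = 3*16 + 3
16 = 5*3 + 1
3 = 3*1 + 0
gcd = 1, so the inverse exists. Back-substitute:
1 = 16 − 5·3
1 = −5·51 + 16·16
1 = 16·322 − 101·51
1 = −101·695 + 218·322
1 = 218·1017 − 319·695
1 = −319·3746 + 1175·1017
1 = 1175·8509 − 2669·3746
1 = −2669·12255 + 3844·8509
1 = 3844·33019 − 10357·12255
1 = −10357·144331 + 45272·33019
1 = 45272·177350 − 55629·144331
So 144331·(-55629) ≡ 1 (mod 177350), and -55629 ≡ 121721 (mod 177350).

121721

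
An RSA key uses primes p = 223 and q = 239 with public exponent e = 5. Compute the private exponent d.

φ(n) = (p−1)(q−1) = 222·238 = 52836.
Need d with 5·d ≡ 1 (mod 52836). Apply the extended Euclidean algorithm:
52836 = 10567×5 + 1
5 = 5×1 + 0
Back-substitute:
1 = 52836 − 10567·5
So 5·(-10567) ≡ 1 (mod 52836), hence d ≡ -10567 ≡ 42269 (mod 52836).

42269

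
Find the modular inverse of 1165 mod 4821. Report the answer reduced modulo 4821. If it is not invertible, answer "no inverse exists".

Apply the Euclidean algorithm to 4821 and 1165:
4821 = 4·1165 + 161
1165 = 7·161 + 38
161 = 4·38 + 9
38 = 4·9 + 2
9 = 4·2 + 1
2 = 2·1 + 0
gcd = 1, so the inverse exists. Back-substitute:
1 = 9 − 4·2
1 = −4·38 + 17·9
1 = 17·161 − 72·38
1 = −72·1165 + 521·161
1 = 521·4821 − 2156·1165
Thus 1165·(-2156) ≡ 1 (mod 4821); reducing, -2156 mod 4821 = 2665.

2665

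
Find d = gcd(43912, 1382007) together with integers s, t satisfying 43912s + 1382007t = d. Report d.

11

Apply Euclid's algorithm to 1382007 and 43912:
1382007 = 31*43912 + 20735
43912 = 2*20735 + 2442
20735 = 8*2442 + 1199
2442 = 2*1199 + 44
1199 = 27*44 + 11
44 = 4*11 + 0
gcd(43912, 1382007) = 11.
Back-substituting:
11 = 1199 − 27·44
11 = −27·2442 + 55·1199
11 = 55·20735 − 467·2442
11 = −467·43912 + 989·20735
11 = 989·1382007 − 31126·43912
So 11 = (989)·1382007 + (-31126)·43912.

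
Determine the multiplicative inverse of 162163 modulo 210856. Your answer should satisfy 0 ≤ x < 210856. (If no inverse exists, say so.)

Run Euclid on (210856, 162163):
210856 = 1·162163 + 48693
162163 = 3·48693 + 16084
48693 = 3·16084 + 441
16084 = 36·441 + 208
441 = 2·208 + 25
208 = 8·25 + 8
25 = 3·8 + 1
8 = 8·1 + 0
Since gcd(162163, 210856) = 1, back-substitute to write 1 as a combination:
1 = 25 − 3·8
1 = −3·208 + 25·25
1 = 25·441 − 53·208
1 = −53·16084 + 1933·441
1 = 1933·48693 − 5852·16084
1 = −5852·162163 + 19489·48693
1 = 19489·210856 − 25341·162163
So 162163·(-25341) ≡ 1 (mod 210856), and -25341 ≡ 185515 (mod 210856).

185515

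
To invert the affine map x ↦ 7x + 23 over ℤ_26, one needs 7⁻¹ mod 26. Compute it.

15

Extended Euclidean algorithm:
26 = 3·7 + 5
7 = 1·5 + 2
5 = 2·2 + 1
2 = 2·1 + 0
Since gcd(7, 26) = 1, back-substitute to write 1 as a combination:
1 = 5 − 2·2
1 = −2·7 + 3·5
1 = 3·26 − 11·7
Thus 7·(-11) ≡ 1 (mod 26); reducing, -11 mod 26 = 15.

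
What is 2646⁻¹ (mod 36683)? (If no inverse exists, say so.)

9247

gcd(36683, 2646) by repeated division:
36683 = 13·2646 + 2285
2646 = 1·2285 + 361
2285 = 6·361 + 119
361 = 3·119 + 4
119 = 29·4 + 3
4 = 1·3 + 1
3 = 3·1 + 0
gcd = 1, so the inverse exists. Back-substitute:
1 = 4 − 3
1 = −119 + 30·4
1 = 30·361 − 91·119
1 = −91·2285 + 576·361
1 = 576·2646 − 667·2285
1 = −667·36683 + 9247·2646
So 2646·9247 ≡ 1 (mod 36683).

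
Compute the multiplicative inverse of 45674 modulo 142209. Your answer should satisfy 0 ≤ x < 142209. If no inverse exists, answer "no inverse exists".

123182

Apply the Euclidean algorithm to 142209 and 45674:
142209 = 3×45674 + 5187
45674 = 8×5187 + 4178
5187 = 1×4178 + 1009
4178 = 4×1009 + 142
1009 = 7×142 + 15
142 = 9×15 + 7
15 = 2×7 + 1
7 = 7×1 + 0
Since gcd(45674, 142209) = 1, back-substitute to write 1 as a combination:
1 = 15 − 2·7
1 = −2·142 + 19·15
1 = 19·1009 − 135·142
1 = −135·4178 + 559·1009
1 = 559·5187 − 694·4178
1 = −694·45674 + 6111·5187
1 = 6111·142209 − 19027·45674
Thus 45674·(-19027) ≡ 1 (mod 142209); reducing, -19027 mod 142209 = 123182.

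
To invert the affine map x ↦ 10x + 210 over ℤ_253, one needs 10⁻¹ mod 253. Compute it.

76

Apply the Euclidean algorithm to 253 and 10:
253 = 25×10 + 3
10 = 3×3 + 1
3 = 3×1 + 0
gcd = 1, so the inverse exists. Back-substitute:
1 = 10 − 3·3
1 = −3·253 + 76·10
So 10·76 ≡ 1 (mod 253).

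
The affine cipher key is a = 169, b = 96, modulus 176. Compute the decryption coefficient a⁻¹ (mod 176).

25

Run Euclid on (176, 169):
176 = 1·169 + 7
169 = 24·7 + 1
7 = 7·1 + 0
gcd = 1, so the inverse exists. Back-substitute:
1 = 169 − 24·7
1 = −24·176 + 25·169
So 169·25 ≡ 1 (mod 176).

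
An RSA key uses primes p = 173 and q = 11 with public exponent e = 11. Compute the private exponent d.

φ(n) = (p−1)(q−1) = 172·10 = 1720.
Need d with 11·d ≡ 1 (mod 1720). Apply the extended Euclidean algorithm:
1720 = 156×11 + 4
11 = 2×4 + 3
4 = 1×3 + 1
3 = 3×1 + 0
Back-substitute:
1 = 4 − 3
1 = −11 + 3·4
1 = 3·1720 − 469·11
So 11·(-469) ≡ 1 (mod 1720), hence d ≡ -469 ≡ 1251 (mod 1720).

1251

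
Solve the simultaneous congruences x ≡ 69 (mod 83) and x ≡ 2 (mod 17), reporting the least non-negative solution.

733

Write x = 69 + 83·k. Then 83·k ≡ 2 − 69 ≡ 1 (mod 17).
Need 83⁻¹ mod 17. Extended Euclid on (17, 15):
17 = 1·15 + 2
15 = 7·2 + 1
2 = 2·1 + 0
Back-substitute:
1 = 15 − 7·2
1 = −7·17 + 8·15
83⁻¹ ≡ 8 (mod 17), so k ≡ 8·1 ≡ 8 (mod 17).
x = 69 + 83·8 = 733.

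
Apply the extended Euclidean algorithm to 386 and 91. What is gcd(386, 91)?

Apply Euclid's algorithm to 386 and 91:
386 = 4*91 + 22
91 = 4*22 + 3
22 = 7*3 + 1
3 = 3*1 + 0
gcd(386, 91) = 1.
Working backward:
1 = 22 − 7·3
1 = −7·91 + 29·22
1 = 29·386 − 123·91
So 1 = (29)·386 + (-123)·91.

1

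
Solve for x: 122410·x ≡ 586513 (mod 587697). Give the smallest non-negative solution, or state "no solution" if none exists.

First find gcd(122410, 587697):
587697 = 4*122410 + 98057
122410 = 1*98057 + 24353
98057 = 4*24353 + 645
24353 = 37*645 + 488
645 = 1*488 + 157
488 = 3*157 + 17
157 = 9*17 + 4
17 = 4*4 + 1
4 = 4*1 + 0
gcd = 1, so a unique solution mod 587697 exists.
Back-substitute for the Bézout coefficients:
1 = 17 − 4·4
1 = −4·157 + 37·17
1 = 37·488 − 115·157
1 = −115·645 + 152·488
1 = 152·24353 − 5739·645
1 = −5739·98057 + 23108·24353
1 = 23108·122410 − 28847·98057
1 = −28847·587697 + 138496·122410
So 122410·(138496) ≡ 1 (mod 587697), giving 122410⁻¹ ≡ 138496.
x ≡ 122410⁻¹·586513 ≡ 138496·586513 ≡ 575896 (mod 587697).

575896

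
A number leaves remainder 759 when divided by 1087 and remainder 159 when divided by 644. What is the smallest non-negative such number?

192071

Write x = 759 + 1087·k. Then 1087·k ≡ 159 − 759 ≡ 44 (mod 644).
Need 1087⁻¹ mod 644. Extended Euclid on (644, 443):
644 = 1×443 + 201
443 = 2×201 + 41
201 = 4×41 + 37
41 = 1×37 + 4
37 = 9×4 + 1
4 = 4×1 + 0
Back-substitute:
1 = 37 − 9·4
1 = −9·41 + 10·37
1 = 10·201 − 49·41
1 = −49·443 + 108·201
1 = 108·644 − 157·443
1087⁻¹ ≡ 487 (mod 644), so k ≡ 487·44 ≡ 176 (mod 644).
x = 759 + 1087·176 = 192071.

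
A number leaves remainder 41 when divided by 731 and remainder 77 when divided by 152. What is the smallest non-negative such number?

Write x = 41 + 731·k. Then 731·k ≡ 77 − 41 ≡ 36 (mod 152).
Need 731⁻¹ mod 152. Extended Euclid on (152, 123):
152 = 1·123 + 29
123 = 4·29 + 7
29 = 4·7 + 1
7 = 7·1 + 0
Back-substitute:
1 = 29 − 4·7
1 = −4·123 + 17·29
1 = 17·152 − 21·123
731⁻¹ ≡ 131 (mod 152), so k ≡ 131·36 ≡ 4 (mod 152).
x = 41 + 731·4 = 2965.

2965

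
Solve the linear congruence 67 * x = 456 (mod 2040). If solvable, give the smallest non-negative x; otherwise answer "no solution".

768

First find gcd(67, 2040):
2040 = 30×67 + 30
67 = 2×30 + 7
30 = 4×7 + 2
7 = 3×2 + 1
2 = 2×1 + 0
gcd = 1, so a unique solution mod 2040 exists.
Back-substitute for the Bézout coefficients:
1 = 7 − 3·2
1 = −3·30 + 13·7
1 = 13·67 − 29·30
1 = −29·2040 + 883·67
So 67·(883) ≡ 1 (mod 2040), giving 67⁻¹ ≡ 883.
x ≡ 67⁻¹·456 ≡ 883·456 ≡ 768 (mod 2040).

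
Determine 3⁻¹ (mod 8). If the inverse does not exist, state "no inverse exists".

Run Euclid on (8, 3):
8 = 2×3 + 2
3 = 1×2 + 1
2 = 2×1 + 0
Since gcd(3, 8) = 1, back-substitute to write 1 as a combination:
1 = 3 − 2
1 = −8 + 3·3
So 3·3 ≡ 1 (mod 8).

3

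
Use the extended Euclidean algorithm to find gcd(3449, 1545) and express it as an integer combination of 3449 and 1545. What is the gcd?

1

Repeated division:
3449 = 2·1545 + 359
1545 = 4·359 + 109
359 = 3·109 + 32
109 = 3·32 + 13
32 = 2·13 + 6
13 = 2·6 + 1
6 = 6·1 + 0
gcd(3449, 1545) = 1.
Express as a combination:
1 = 13 − 2·6
1 = −2·32 + 5·13
1 = 5·109 − 17·32
1 = −17·359 + 56·109
1 = 56·1545 − 241·359
1 = −241·3449 + 538·1545
So 1 = (-241)·3449 + (538)·1545.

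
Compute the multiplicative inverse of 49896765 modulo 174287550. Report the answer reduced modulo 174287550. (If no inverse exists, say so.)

no inverse exists

Euclidean algorithm on 174287550, 49896765:
174287550 = 3×49896765 + 24597255
49896765 = 2×24597255 + 702255
24597255 = 35×702255 + 18330
702255 = 38×18330 + 5715
18330 = 3×5715 + 1185
5715 = 4×1185 + 975
1185 = 1×975 + 210
975 = 4×210 + 135
210 = 1×135 + 75
135 = 1×75 + 60
75 = 1×60 + 15
60 = 4×15 + 0
The gcd is 15, not 1, hence no inverse exists.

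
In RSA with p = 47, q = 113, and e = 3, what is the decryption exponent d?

3435

φ(n) = (p−1)(q−1) = 46·112 = 5152.
Need d with 3·d ≡ 1 (mod 5152). Apply the extended Euclidean algorithm:
5152 = 1717·3 + 1
3 = 3·1 + 0
Back-substitute:
1 = 5152 − 1717·3
So 3·(-1717) ≡ 1 (mod 5152), hence d ≡ -1717 ≡ 3435 (mod 5152).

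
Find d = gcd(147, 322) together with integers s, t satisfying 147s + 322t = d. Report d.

7

Euclidean algorithm:
322 = 2×147 + 28
147 = 5×28 + 7
28 = 4×7 + 0
gcd(147, 322) = 7.
Back-substituting:
7 = 147 − 5·28
7 = −5·322 + 11·147
So 7 = (-5)·322 + (11)·147.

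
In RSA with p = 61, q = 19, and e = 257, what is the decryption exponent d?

φ(n) = (p−1)(q−1) = 60·18 = 1080.
Need d with 257·d ≡ 1 (mod 1080). Apply the extended Euclidean algorithm:
1080 = 4·257 + 52
257 = 4·52 + 49
52 = 1·49 + 3
49 = 16·3 + 1
3 = 3·1 + 0
Back-substitute:
1 = 49 − 16·3
1 = −16·52 + 17·49
1 = 17·257 − 84·52
1 = −84·1080 + 353·257
So 257·353 ≡ 1 (mod 1080), hence d = 353.

353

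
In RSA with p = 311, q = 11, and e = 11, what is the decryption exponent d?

φ(n) = (p−1)(q−1) = 310·10 = 3100.
Need d with 11·d ≡ 1 (mod 3100). Apply the extended Euclidean algorithm:
3100 = 281·11 + 9
11 = 1·9 + 2
9 = 4·2 + 1
2 = 2·1 + 0
Back-substitute:
1 = 9 − 4·2
1 = −4·11 + 5·9
1 = 5·3100 − 1409·11
So 11·(-1409) ≡ 1 (mod 3100), hence d ≡ -1409 ≡ 1691 (mod 3100).

1691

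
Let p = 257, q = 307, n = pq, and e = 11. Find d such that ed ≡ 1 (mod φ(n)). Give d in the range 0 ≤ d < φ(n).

φ(n) = (p−1)(q−1) = 256·306 = 78336.
Need d with 11·d ≡ 1 (mod 78336). Apply the extended Euclidean algorithm:
78336 = 7121*11 + 5
11 = 2*5 + 1
5 = 5*1 + 0
Back-substitute:
1 = 11 − 2·5
1 = −2·78336 + 14243·11
So 11·14243 ≡ 1 (mod 78336), hence d = 14243.

14243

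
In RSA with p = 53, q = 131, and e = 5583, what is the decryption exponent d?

φ(n) = (p−1)(q−1) = 52·130 = 6760.
Need d with 5583·d ≡ 1 (mod 6760). Apply the extended Euclidean algorithm:
6760 = 1*5583 + 1177
5583 = 4*1177 + 875
1177 = 1*875 + 302
875 = 2*302 + 271
302 = 1*271 + 31
271 = 8*31 + 23
31 = 1*23 + 8
23 = 2*8 + 7
8 = 1*7 + 1
7 = 7*1 + 0
Back-substitute:
1 = 8 − 7
1 = −23 + 3·8
1 = 3·31 − 4·23
1 = −4·271 + 35·31
1 = 35·302 − 39·271
1 = −39·875 + 113·302
1 = 113·1177 − 152·875
1 = −152·5583 + 721·1177
1 = 721·6760 − 873·5583
So 5583·(-873) ≡ 1 (mod 6760), hence d ≡ -873 ≡ 5887 (mod 6760).

5887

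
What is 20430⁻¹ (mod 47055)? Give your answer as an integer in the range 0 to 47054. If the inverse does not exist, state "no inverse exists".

no inverse exists

Euclidean algorithm on 47055, 20430:
47055 = 2×20430 + 6195
20430 = 3×6195 + 1845
6195 = 3×1845 + 660
1845 = 2×660 + 525
660 = 1×525 + 135
525 = 3×135 + 120
135 = 1×120 + 15
120 = 8×15 + 0
Since gcd = 15 > 1, 20430 is not a unit mod 47055.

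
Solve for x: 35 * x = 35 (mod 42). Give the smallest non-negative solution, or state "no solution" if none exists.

1

First find gcd(35, 42):
42 = 1×35 + 7
35 = 5×7 + 0
gcd = 7 and 7 | 35, so solutions exist. Divide through by 7: 5x ≡ 5 (mod 6).
Now find 5⁻¹ mod 6:
6 = 1*5 + 1
5 = 5*1 + 0
Back-substitute:
1 = 6 − 5
So 5·(-1) ≡ 1 (mod 6), i.e. 5⁻¹ ≡ 5.
Then x ≡ 5·5 ≡ 1 (mod 6); the smallest non-negative solution is x = 1.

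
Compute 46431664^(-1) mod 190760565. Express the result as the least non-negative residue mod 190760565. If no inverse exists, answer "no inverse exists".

Run Euclid on (190760565, 46431664):
190760565 = 4*46431664 + 5033909
46431664 = 9*5033909 + 1126483
5033909 = 4*1126483 + 527977
1126483 = 2*527977 + 70529
527977 = 7*70529 + 34274
70529 = 2*34274 + 1981
34274 = 17*1981 + 597
1981 = 3*597 + 190
597 = 3*190 + 27
190 = 7*27 + 1
27 = 27*1 + 0
Since gcd(46431664, 190760565) = 1, back-substitute to write 1 as a combination:
1 = 190 − 7·27
1 = −7·597 + 22·190
1 = 22·1981 − 73·597
1 = −73·34274 + 1263·1981
1 = 1263·70529 − 2599·34274
1 = −2599·527977 + 19456·70529
1 = 19456·1126483 − 41511·527977
1 = −41511·5033909 + 185500·1126483
1 = 185500·46431664 − 1711011·5033909
1 = −1711011·190760565 + 7029544·46431664
So 46431664·7029544 ≡ 1 (mod 190760565).

7029544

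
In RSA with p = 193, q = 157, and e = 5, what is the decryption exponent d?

φ(n) = (p−1)(q−1) = 192·156 = 29952.
Need d with 5·d ≡ 1 (mod 29952). Apply the extended Euclidean algorithm:
29952 = 5990·5 + 2
5 = 2·2 + 1
2 = 2·1 + 0
Back-substitute:
1 = 5 − 2·2
1 = −2·29952 + 11981·5
So 5·11981 ≡ 1 (mod 29952), hence d = 11981.

11981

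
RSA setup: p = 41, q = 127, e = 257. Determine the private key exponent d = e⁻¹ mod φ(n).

φ(n) = (p−1)(q−1) = 40·126 = 5040.
Need d with 257·d ≡ 1 (mod 5040). Apply the extended Euclidean algorithm:
5040 = 19*257 + 157
257 = 1*157 + 100
157 = 1*100 + 57
100 = 1*57 + 43
57 = 1*43 + 14
43 = 3*14 + 1
14 = 14*1 + 0
Back-substitute:
1 = 43 − 3·14
1 = −3·57 + 4·43
1 = 4·100 − 7·57
1 = −7·157 + 11·100
1 = 11·257 − 18·157
1 = −18·5040 + 353·257
So 257·353 ≡ 1 (mod 5040), hence d = 353.

353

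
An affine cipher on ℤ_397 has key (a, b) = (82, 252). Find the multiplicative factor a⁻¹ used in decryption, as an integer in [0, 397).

92

Extended Euclidean algorithm:
397 = 4×82 + 69
82 = 1×69 + 13
69 = 5×13 + 4
13 = 3×4 + 1
4 = 4×1 + 0
The gcd is 1. Working backward:
1 = 13 − 3·4
1 = −3·69 + 16·13
1 = 16·82 − 19·69
1 = −19·397 + 92·82
So 82·92 ≡ 1 (mod 397).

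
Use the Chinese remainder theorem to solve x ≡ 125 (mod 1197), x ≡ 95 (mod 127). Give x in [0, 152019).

Write x = 125 + 1197·k. Then 1197·k ≡ 95 − 125 ≡ 97 (mod 127).
Need 1197⁻¹ mod 127. Extended Euclid on (127, 54):
127 = 2*54 + 19
54 = 2*19 + 16
19 = 1*16 + 3
16 = 5*3 + 1
3 = 3*1 + 0
Back-substitute:
1 = 16 − 5·3
1 = −5·19 + 6·16
1 = 6·54 − 17·19
1 = −17·127 + 40·54
1197⁻¹ ≡ 40 (mod 127), so k ≡ 40·97 ≡ 70 (mod 127).
x = 125 + 1197·70 = 83915.

83915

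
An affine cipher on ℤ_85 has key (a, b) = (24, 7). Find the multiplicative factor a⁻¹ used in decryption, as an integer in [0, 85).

Run Euclid on (85, 24):
85 = 3·24 + 13
24 = 1·13 + 11
13 = 1·11 + 2
11 = 5·2 + 1
2 = 2·1 + 0
gcd = 1, so the inverse exists. Back-substitute:
1 = 11 − 5·2
1 = −5·13 + 6·11
1 = 6·24 − 11·13
1 = −11·85 + 39·24
So 24·39 ≡ 1 (mod 85).

39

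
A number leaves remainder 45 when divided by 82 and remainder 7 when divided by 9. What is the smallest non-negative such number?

Write x = 45 + 82·k. Then 82·k ≡ 7 − 45 ≡ 7 (mod 9).
Need 82⁻¹ mod 9. Extended Euclid on (9, 1):
9 = 9×1 + 0
82⁻¹ ≡ 1 (mod 9), so k ≡ 1·7 ≡ 7 (mod 9).
x = 45 + 82·7 = 619.

619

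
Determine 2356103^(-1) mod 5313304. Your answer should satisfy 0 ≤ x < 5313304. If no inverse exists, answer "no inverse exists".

3709487

Run Euclid on (5313304, 2356103):
5313304 = 2*2356103 + 601098
2356103 = 3*601098 + 552809
601098 = 1*552809 + 48289
552809 = 11*48289 + 21630
48289 = 2*21630 + 5029
21630 = 4*5029 + 1514
5029 = 3*1514 + 487
1514 = 3*487 + 53
487 = 9*53 + 10
53 = 5*10 + 3
10 = 3*3 + 1
3 = 3*1 + 0
Since gcd(2356103, 5313304) = 1, back-substitute to write 1 as a combination:
1 = 10 − 3·3
1 = −3·53 + 16·10
1 = 16·487 − 147·53
1 = −147·1514 + 457·487
1 = 457·5029 − 1518·1514
1 = −1518·21630 + 6529·5029
1 = 6529·48289 − 14576·21630
1 = −14576·552809 + 166865·48289
1 = 166865·601098 − 181441·552809
1 = −181441·2356103 + 711188·601098
1 = 711188·5313304 − 1603817·2356103
Hence 2356103⁻¹ ≡ -1603817 ≡ 3709487 (mod 5313304).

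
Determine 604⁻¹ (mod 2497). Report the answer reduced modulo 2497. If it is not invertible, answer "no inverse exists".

1418

Run Euclid on (2497, 604):
2497 = 4·604 + 81
604 = 7·81 + 37
81 = 2·37 + 7
37 = 5·7 + 2
7 = 3·2 + 1
2 = 2·1 + 0
The gcd is 1. Working backward:
1 = 7 − 3·2
1 = −3·37 + 16·7
1 = 16·81 − 35·37
1 = −35·604 + 261·81
1 = 261·2497 − 1079·604
Hence 604⁻¹ ≡ -1079 ≡ 1418 (mod 2497).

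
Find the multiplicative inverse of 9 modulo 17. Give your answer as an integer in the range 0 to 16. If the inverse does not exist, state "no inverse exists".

2

gcd(17, 9) by repeated division:
17 = 1×9 + 8
9 = 1×8 + 1
8 = 8×1 + 0
gcd = 1, so the inverse exists. Back-substitute:
1 = 9 − 8
1 = −17 + 2·9
So 9·2 ≡ 1 (mod 17).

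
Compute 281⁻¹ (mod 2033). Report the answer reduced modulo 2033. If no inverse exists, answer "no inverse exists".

Extended Euclidean algorithm:
2033 = 7*281 + 66
281 = 4*66 + 17
66 = 3*17 + 15
17 = 1*15 + 2
15 = 7*2 + 1
2 = 2*1 + 0
gcd = 1, so the inverse exists. Back-substitute:
1 = 15 − 7·2
1 = −7·17 + 8·15
1 = 8·66 − 31·17
1 = −31·281 + 132·66
1 = 132·2033 − 955·281
Hence 281⁻¹ ≡ -955 ≡ 1078 (mod 2033).

1078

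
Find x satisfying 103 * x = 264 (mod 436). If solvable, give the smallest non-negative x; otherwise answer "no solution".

First find gcd(103, 436):
436 = 4·103 + 24
103 = 4·24 + 7
24 = 3·7 + 3
7 = 2·3 + 1
3 = 3·1 + 0
gcd = 1, so a unique solution mod 436 exists.
Back-substitute for the Bézout coefficients:
1 = 7 − 2·3
1 = −2·24 + 7·7
1 = 7·103 − 30·24
1 = −30·436 + 127·103
So 103·(127) ≡ 1 (mod 436), giving 103⁻¹ ≡ 127.
x ≡ 103⁻¹·264 ≡ 127·264 ≡ 392 (mod 436).

392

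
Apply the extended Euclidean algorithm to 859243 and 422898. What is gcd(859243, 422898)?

Repeated division:
859243 = 2*422898 + 13447
422898 = 31*13447 + 6041
13447 = 2*6041 + 1365
6041 = 4*1365 + 581
1365 = 2*581 + 203
581 = 2*203 + 175
203 = 1*175 + 28
175 = 6*28 + 7
28 = 4*7 + 0
gcd(859243, 422898) = 7.
Express as a combination:
7 = 175 − 6·28
7 = −6·203 + 7·175
7 = 7·581 − 20·203
7 = −20·1365 + 47·581
7 = 47·6041 − 208·1365
7 = −208·13447 + 463·6041
7 = 463·422898 − 14561·13447
7 = −14561·859243 + 29585·422898
So 7 = (-14561)·859243 + (29585)·422898.

7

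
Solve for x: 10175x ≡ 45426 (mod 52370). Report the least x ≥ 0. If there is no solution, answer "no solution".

gcd(10175, 52370):
52370 = 5×10175 + 1495
10175 = 6×1495 + 1205
1495 = 1×1205 + 290
1205 = 4×290 + 45
290 = 6×45 + 20
45 = 2×20 + 5
20 = 4×5 + 0
gcd = 5, but 5 ∤ 45426, so the congruence has no solution.

no solution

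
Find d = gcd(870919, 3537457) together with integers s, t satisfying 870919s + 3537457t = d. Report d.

7

Repeated division:
3537457 = 4·870919 + 53781
870919 = 16·53781 + 10423
53781 = 5·10423 + 1666
10423 = 6·1666 + 427
1666 = 3·427 + 385
427 = 1·385 + 42
385 = 9·42 + 7
42 = 6·7 + 0
gcd(870919, 3537457) = 7.
Back-substituting:
7 = 385 − 9·42
7 = −9·427 + 10·385
7 = 10·1666 − 39·427
7 = −39·10423 + 244·1666
7 = 244·53781 − 1259·10423
7 = −1259·870919 + 20388·53781
7 = 20388·3537457 − 82811·870919
So 7 = (20388)·3537457 + (-82811)·870919.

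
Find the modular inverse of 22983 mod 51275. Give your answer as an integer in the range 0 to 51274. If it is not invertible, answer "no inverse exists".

Extended Euclidean algorithm:
51275 = 2*22983 + 5309
22983 = 4*5309 + 1747
5309 = 3*1747 + 68
1747 = 25*68 + 47
68 = 1*47 + 21
47 = 2*21 + 5
21 = 4*5 + 1
5 = 5*1 + 0
Since gcd(22983, 51275) = 1, back-substitute to write 1 as a combination:
1 = 21 − 4·5
1 = −4·47 + 9·21
1 = 9·68 − 13·47
1 = −13·1747 + 334·68
1 = 334·5309 − 1015·1747
1 = −1015·22983 + 4394·5309
1 = 4394·51275 − 9803·22983
Thus 22983·(-9803) ≡ 1 (mod 51275); reducing, -9803 mod 51275 = 41472.

41472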